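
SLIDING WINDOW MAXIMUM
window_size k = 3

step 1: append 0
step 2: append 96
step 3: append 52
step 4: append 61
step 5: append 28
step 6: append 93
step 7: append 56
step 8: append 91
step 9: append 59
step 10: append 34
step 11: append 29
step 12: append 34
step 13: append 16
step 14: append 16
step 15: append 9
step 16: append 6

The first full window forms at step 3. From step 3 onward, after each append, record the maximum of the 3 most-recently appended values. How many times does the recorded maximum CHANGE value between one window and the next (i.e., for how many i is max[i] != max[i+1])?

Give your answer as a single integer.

step 1: append 0 -> window=[0] (not full yet)
step 2: append 96 -> window=[0, 96] (not full yet)
step 3: append 52 -> window=[0, 96, 52] -> max=96
step 4: append 61 -> window=[96, 52, 61] -> max=96
step 5: append 28 -> window=[52, 61, 28] -> max=61
step 6: append 93 -> window=[61, 28, 93] -> max=93
step 7: append 56 -> window=[28, 93, 56] -> max=93
step 8: append 91 -> window=[93, 56, 91] -> max=93
step 9: append 59 -> window=[56, 91, 59] -> max=91
step 10: append 34 -> window=[91, 59, 34] -> max=91
step 11: append 29 -> window=[59, 34, 29] -> max=59
step 12: append 34 -> window=[34, 29, 34] -> max=34
step 13: append 16 -> window=[29, 34, 16] -> max=34
step 14: append 16 -> window=[34, 16, 16] -> max=34
step 15: append 9 -> window=[16, 16, 9] -> max=16
step 16: append 6 -> window=[16, 9, 6] -> max=16
Recorded maximums: 96 96 61 93 93 93 91 91 59 34 34 34 16 16
Changes between consecutive maximums: 6

Answer: 6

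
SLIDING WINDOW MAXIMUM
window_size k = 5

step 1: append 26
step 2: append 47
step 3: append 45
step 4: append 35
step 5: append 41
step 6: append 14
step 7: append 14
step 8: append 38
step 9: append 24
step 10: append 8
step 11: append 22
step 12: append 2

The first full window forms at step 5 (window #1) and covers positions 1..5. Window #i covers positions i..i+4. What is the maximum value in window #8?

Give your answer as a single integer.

Answer: 38

Derivation:
step 1: append 26 -> window=[26] (not full yet)
step 2: append 47 -> window=[26, 47] (not full yet)
step 3: append 45 -> window=[26, 47, 45] (not full yet)
step 4: append 35 -> window=[26, 47, 45, 35] (not full yet)
step 5: append 41 -> window=[26, 47, 45, 35, 41] -> max=47
step 6: append 14 -> window=[47, 45, 35, 41, 14] -> max=47
step 7: append 14 -> window=[45, 35, 41, 14, 14] -> max=45
step 8: append 38 -> window=[35, 41, 14, 14, 38] -> max=41
step 9: append 24 -> window=[41, 14, 14, 38, 24] -> max=41
step 10: append 8 -> window=[14, 14, 38, 24, 8] -> max=38
step 11: append 22 -> window=[14, 38, 24, 8, 22] -> max=38
step 12: append 2 -> window=[38, 24, 8, 22, 2] -> max=38
Window #8 max = 38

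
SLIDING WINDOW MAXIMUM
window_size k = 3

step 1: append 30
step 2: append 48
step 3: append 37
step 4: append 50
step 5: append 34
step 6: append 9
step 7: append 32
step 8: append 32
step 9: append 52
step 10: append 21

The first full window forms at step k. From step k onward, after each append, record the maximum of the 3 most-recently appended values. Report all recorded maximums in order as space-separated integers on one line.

step 1: append 30 -> window=[30] (not full yet)
step 2: append 48 -> window=[30, 48] (not full yet)
step 3: append 37 -> window=[30, 48, 37] -> max=48
step 4: append 50 -> window=[48, 37, 50] -> max=50
step 5: append 34 -> window=[37, 50, 34] -> max=50
step 6: append 9 -> window=[50, 34, 9] -> max=50
step 7: append 32 -> window=[34, 9, 32] -> max=34
step 8: append 32 -> window=[9, 32, 32] -> max=32
step 9: append 52 -> window=[32, 32, 52] -> max=52
step 10: append 21 -> window=[32, 52, 21] -> max=52

Answer: 48 50 50 50 34 32 52 52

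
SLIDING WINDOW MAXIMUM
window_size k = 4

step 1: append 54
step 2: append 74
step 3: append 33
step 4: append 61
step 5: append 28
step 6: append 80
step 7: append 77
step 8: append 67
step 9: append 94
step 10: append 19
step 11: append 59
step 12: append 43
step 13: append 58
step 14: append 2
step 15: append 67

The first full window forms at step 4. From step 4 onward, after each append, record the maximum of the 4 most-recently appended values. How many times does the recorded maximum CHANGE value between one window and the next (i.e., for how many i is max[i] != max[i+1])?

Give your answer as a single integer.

Answer: 4

Derivation:
step 1: append 54 -> window=[54] (not full yet)
step 2: append 74 -> window=[54, 74] (not full yet)
step 3: append 33 -> window=[54, 74, 33] (not full yet)
step 4: append 61 -> window=[54, 74, 33, 61] -> max=74
step 5: append 28 -> window=[74, 33, 61, 28] -> max=74
step 6: append 80 -> window=[33, 61, 28, 80] -> max=80
step 7: append 77 -> window=[61, 28, 80, 77] -> max=80
step 8: append 67 -> window=[28, 80, 77, 67] -> max=80
step 9: append 94 -> window=[80, 77, 67, 94] -> max=94
step 10: append 19 -> window=[77, 67, 94, 19] -> max=94
step 11: append 59 -> window=[67, 94, 19, 59] -> max=94
step 12: append 43 -> window=[94, 19, 59, 43] -> max=94
step 13: append 58 -> window=[19, 59, 43, 58] -> max=59
step 14: append 2 -> window=[59, 43, 58, 2] -> max=59
step 15: append 67 -> window=[43, 58, 2, 67] -> max=67
Recorded maximums: 74 74 80 80 80 94 94 94 94 59 59 67
Changes between consecutive maximums: 4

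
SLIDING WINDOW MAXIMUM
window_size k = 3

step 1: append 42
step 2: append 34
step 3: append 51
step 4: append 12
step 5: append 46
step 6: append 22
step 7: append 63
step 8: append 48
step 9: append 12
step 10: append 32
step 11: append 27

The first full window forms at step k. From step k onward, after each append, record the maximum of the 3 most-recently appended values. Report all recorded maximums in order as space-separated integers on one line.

step 1: append 42 -> window=[42] (not full yet)
step 2: append 34 -> window=[42, 34] (not full yet)
step 3: append 51 -> window=[42, 34, 51] -> max=51
step 4: append 12 -> window=[34, 51, 12] -> max=51
step 5: append 46 -> window=[51, 12, 46] -> max=51
step 6: append 22 -> window=[12, 46, 22] -> max=46
step 7: append 63 -> window=[46, 22, 63] -> max=63
step 8: append 48 -> window=[22, 63, 48] -> max=63
step 9: append 12 -> window=[63, 48, 12] -> max=63
step 10: append 32 -> window=[48, 12, 32] -> max=48
step 11: append 27 -> window=[12, 32, 27] -> max=32

Answer: 51 51 51 46 63 63 63 48 32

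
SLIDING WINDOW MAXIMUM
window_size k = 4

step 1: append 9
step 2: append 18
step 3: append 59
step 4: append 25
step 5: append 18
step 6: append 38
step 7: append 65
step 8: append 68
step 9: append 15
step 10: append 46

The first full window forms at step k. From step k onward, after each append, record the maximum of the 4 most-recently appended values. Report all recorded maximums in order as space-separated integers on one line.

step 1: append 9 -> window=[9] (not full yet)
step 2: append 18 -> window=[9, 18] (not full yet)
step 3: append 59 -> window=[9, 18, 59] (not full yet)
step 4: append 25 -> window=[9, 18, 59, 25] -> max=59
step 5: append 18 -> window=[18, 59, 25, 18] -> max=59
step 6: append 38 -> window=[59, 25, 18, 38] -> max=59
step 7: append 65 -> window=[25, 18, 38, 65] -> max=65
step 8: append 68 -> window=[18, 38, 65, 68] -> max=68
step 9: append 15 -> window=[38, 65, 68, 15] -> max=68
step 10: append 46 -> window=[65, 68, 15, 46] -> max=68

Answer: 59 59 59 65 68 68 68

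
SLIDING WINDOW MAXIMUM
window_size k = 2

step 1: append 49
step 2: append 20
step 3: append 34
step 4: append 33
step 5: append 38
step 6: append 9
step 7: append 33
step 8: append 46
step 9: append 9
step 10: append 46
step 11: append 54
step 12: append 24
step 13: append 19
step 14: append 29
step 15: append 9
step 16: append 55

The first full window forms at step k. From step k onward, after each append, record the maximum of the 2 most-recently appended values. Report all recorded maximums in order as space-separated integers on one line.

step 1: append 49 -> window=[49] (not full yet)
step 2: append 20 -> window=[49, 20] -> max=49
step 3: append 34 -> window=[20, 34] -> max=34
step 4: append 33 -> window=[34, 33] -> max=34
step 5: append 38 -> window=[33, 38] -> max=38
step 6: append 9 -> window=[38, 9] -> max=38
step 7: append 33 -> window=[9, 33] -> max=33
step 8: append 46 -> window=[33, 46] -> max=46
step 9: append 9 -> window=[46, 9] -> max=46
step 10: append 46 -> window=[9, 46] -> max=46
step 11: append 54 -> window=[46, 54] -> max=54
step 12: append 24 -> window=[54, 24] -> max=54
step 13: append 19 -> window=[24, 19] -> max=24
step 14: append 29 -> window=[19, 29] -> max=29
step 15: append 9 -> window=[29, 9] -> max=29
step 16: append 55 -> window=[9, 55] -> max=55

Answer: 49 34 34 38 38 33 46 46 46 54 54 24 29 29 55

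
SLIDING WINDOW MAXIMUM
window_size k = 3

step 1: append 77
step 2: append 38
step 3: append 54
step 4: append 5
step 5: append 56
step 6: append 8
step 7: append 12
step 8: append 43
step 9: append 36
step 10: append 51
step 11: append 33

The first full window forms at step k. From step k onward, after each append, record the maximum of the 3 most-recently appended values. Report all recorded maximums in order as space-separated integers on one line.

step 1: append 77 -> window=[77] (not full yet)
step 2: append 38 -> window=[77, 38] (not full yet)
step 3: append 54 -> window=[77, 38, 54] -> max=77
step 4: append 5 -> window=[38, 54, 5] -> max=54
step 5: append 56 -> window=[54, 5, 56] -> max=56
step 6: append 8 -> window=[5, 56, 8] -> max=56
step 7: append 12 -> window=[56, 8, 12] -> max=56
step 8: append 43 -> window=[8, 12, 43] -> max=43
step 9: append 36 -> window=[12, 43, 36] -> max=43
step 10: append 51 -> window=[43, 36, 51] -> max=51
step 11: append 33 -> window=[36, 51, 33] -> max=51

Answer: 77 54 56 56 56 43 43 51 51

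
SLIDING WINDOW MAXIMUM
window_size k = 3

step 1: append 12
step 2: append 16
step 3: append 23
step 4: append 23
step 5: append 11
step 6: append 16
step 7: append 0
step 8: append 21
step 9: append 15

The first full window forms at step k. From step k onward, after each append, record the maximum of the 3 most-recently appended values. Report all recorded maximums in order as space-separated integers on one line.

step 1: append 12 -> window=[12] (not full yet)
step 2: append 16 -> window=[12, 16] (not full yet)
step 3: append 23 -> window=[12, 16, 23] -> max=23
step 4: append 23 -> window=[16, 23, 23] -> max=23
step 5: append 11 -> window=[23, 23, 11] -> max=23
step 6: append 16 -> window=[23, 11, 16] -> max=23
step 7: append 0 -> window=[11, 16, 0] -> max=16
step 8: append 21 -> window=[16, 0, 21] -> max=21
step 9: append 15 -> window=[0, 21, 15] -> max=21

Answer: 23 23 23 23 16 21 21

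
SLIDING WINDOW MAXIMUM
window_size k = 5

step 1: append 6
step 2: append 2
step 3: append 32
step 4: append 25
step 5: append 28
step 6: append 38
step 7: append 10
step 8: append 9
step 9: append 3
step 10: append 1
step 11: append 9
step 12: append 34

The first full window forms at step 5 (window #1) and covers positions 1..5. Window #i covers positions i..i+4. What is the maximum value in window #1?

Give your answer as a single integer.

Answer: 32

Derivation:
step 1: append 6 -> window=[6] (not full yet)
step 2: append 2 -> window=[6, 2] (not full yet)
step 3: append 32 -> window=[6, 2, 32] (not full yet)
step 4: append 25 -> window=[6, 2, 32, 25] (not full yet)
step 5: append 28 -> window=[6, 2, 32, 25, 28] -> max=32
Window #1 max = 32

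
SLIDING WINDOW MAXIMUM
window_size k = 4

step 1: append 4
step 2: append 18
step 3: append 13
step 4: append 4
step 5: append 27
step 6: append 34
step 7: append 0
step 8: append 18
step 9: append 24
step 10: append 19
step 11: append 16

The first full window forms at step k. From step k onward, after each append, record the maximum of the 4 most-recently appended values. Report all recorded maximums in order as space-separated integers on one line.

step 1: append 4 -> window=[4] (not full yet)
step 2: append 18 -> window=[4, 18] (not full yet)
step 3: append 13 -> window=[4, 18, 13] (not full yet)
step 4: append 4 -> window=[4, 18, 13, 4] -> max=18
step 5: append 27 -> window=[18, 13, 4, 27] -> max=27
step 6: append 34 -> window=[13, 4, 27, 34] -> max=34
step 7: append 0 -> window=[4, 27, 34, 0] -> max=34
step 8: append 18 -> window=[27, 34, 0, 18] -> max=34
step 9: append 24 -> window=[34, 0, 18, 24] -> max=34
step 10: append 19 -> window=[0, 18, 24, 19] -> max=24
step 11: append 16 -> window=[18, 24, 19, 16] -> max=24

Answer: 18 27 34 34 34 34 24 24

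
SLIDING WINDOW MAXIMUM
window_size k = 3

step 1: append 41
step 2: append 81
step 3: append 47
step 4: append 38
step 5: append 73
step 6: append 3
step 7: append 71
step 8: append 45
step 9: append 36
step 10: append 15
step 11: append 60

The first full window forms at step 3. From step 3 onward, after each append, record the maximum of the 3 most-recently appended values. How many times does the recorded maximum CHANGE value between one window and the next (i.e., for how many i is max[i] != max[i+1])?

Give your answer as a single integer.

step 1: append 41 -> window=[41] (not full yet)
step 2: append 81 -> window=[41, 81] (not full yet)
step 3: append 47 -> window=[41, 81, 47] -> max=81
step 4: append 38 -> window=[81, 47, 38] -> max=81
step 5: append 73 -> window=[47, 38, 73] -> max=73
step 6: append 3 -> window=[38, 73, 3] -> max=73
step 7: append 71 -> window=[73, 3, 71] -> max=73
step 8: append 45 -> window=[3, 71, 45] -> max=71
step 9: append 36 -> window=[71, 45, 36] -> max=71
step 10: append 15 -> window=[45, 36, 15] -> max=45
step 11: append 60 -> window=[36, 15, 60] -> max=60
Recorded maximums: 81 81 73 73 73 71 71 45 60
Changes between consecutive maximums: 4

Answer: 4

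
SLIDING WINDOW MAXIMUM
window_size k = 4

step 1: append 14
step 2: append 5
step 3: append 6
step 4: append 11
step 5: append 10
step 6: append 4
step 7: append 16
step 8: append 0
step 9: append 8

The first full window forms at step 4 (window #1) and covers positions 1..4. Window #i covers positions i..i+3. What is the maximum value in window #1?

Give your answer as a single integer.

step 1: append 14 -> window=[14] (not full yet)
step 2: append 5 -> window=[14, 5] (not full yet)
step 3: append 6 -> window=[14, 5, 6] (not full yet)
step 4: append 11 -> window=[14, 5, 6, 11] -> max=14
Window #1 max = 14

Answer: 14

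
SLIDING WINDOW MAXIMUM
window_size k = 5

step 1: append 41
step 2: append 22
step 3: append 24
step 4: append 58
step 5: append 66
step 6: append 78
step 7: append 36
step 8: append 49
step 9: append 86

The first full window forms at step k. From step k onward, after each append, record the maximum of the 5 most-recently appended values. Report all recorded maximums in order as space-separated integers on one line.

step 1: append 41 -> window=[41] (not full yet)
step 2: append 22 -> window=[41, 22] (not full yet)
step 3: append 24 -> window=[41, 22, 24] (not full yet)
step 4: append 58 -> window=[41, 22, 24, 58] (not full yet)
step 5: append 66 -> window=[41, 22, 24, 58, 66] -> max=66
step 6: append 78 -> window=[22, 24, 58, 66, 78] -> max=78
step 7: append 36 -> window=[24, 58, 66, 78, 36] -> max=78
step 8: append 49 -> window=[58, 66, 78, 36, 49] -> max=78
step 9: append 86 -> window=[66, 78, 36, 49, 86] -> max=86

Answer: 66 78 78 78 86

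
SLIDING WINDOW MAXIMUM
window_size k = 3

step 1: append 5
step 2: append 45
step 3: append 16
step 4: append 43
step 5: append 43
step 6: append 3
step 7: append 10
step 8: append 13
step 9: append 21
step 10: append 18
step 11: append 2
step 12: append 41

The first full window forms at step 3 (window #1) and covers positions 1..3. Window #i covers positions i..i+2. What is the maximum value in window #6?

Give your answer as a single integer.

step 1: append 5 -> window=[5] (not full yet)
step 2: append 45 -> window=[5, 45] (not full yet)
step 3: append 16 -> window=[5, 45, 16] -> max=45
step 4: append 43 -> window=[45, 16, 43] -> max=45
step 5: append 43 -> window=[16, 43, 43] -> max=43
step 6: append 3 -> window=[43, 43, 3] -> max=43
step 7: append 10 -> window=[43, 3, 10] -> max=43
step 8: append 13 -> window=[3, 10, 13] -> max=13
Window #6 max = 13

Answer: 13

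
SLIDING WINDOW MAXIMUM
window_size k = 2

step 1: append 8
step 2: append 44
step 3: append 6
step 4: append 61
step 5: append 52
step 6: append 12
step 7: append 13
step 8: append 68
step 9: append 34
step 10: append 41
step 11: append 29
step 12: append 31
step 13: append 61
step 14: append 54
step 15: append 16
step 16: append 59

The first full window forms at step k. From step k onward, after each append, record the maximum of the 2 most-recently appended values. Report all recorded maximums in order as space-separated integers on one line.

Answer: 44 44 61 61 52 13 68 68 41 41 31 61 61 54 59

Derivation:
step 1: append 8 -> window=[8] (not full yet)
step 2: append 44 -> window=[8, 44] -> max=44
step 3: append 6 -> window=[44, 6] -> max=44
step 4: append 61 -> window=[6, 61] -> max=61
step 5: append 52 -> window=[61, 52] -> max=61
step 6: append 12 -> window=[52, 12] -> max=52
step 7: append 13 -> window=[12, 13] -> max=13
step 8: append 68 -> window=[13, 68] -> max=68
step 9: append 34 -> window=[68, 34] -> max=68
step 10: append 41 -> window=[34, 41] -> max=41
step 11: append 29 -> window=[41, 29] -> max=41
step 12: append 31 -> window=[29, 31] -> max=31
step 13: append 61 -> window=[31, 61] -> max=61
step 14: append 54 -> window=[61, 54] -> max=61
step 15: append 16 -> window=[54, 16] -> max=54
step 16: append 59 -> window=[16, 59] -> max=59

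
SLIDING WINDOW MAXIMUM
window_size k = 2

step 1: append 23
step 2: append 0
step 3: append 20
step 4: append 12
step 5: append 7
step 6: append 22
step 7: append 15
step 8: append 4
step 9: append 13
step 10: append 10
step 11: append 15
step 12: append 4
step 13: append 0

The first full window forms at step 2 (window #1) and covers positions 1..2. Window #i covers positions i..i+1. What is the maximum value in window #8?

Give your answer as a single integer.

step 1: append 23 -> window=[23] (not full yet)
step 2: append 0 -> window=[23, 0] -> max=23
step 3: append 20 -> window=[0, 20] -> max=20
step 4: append 12 -> window=[20, 12] -> max=20
step 5: append 7 -> window=[12, 7] -> max=12
step 6: append 22 -> window=[7, 22] -> max=22
step 7: append 15 -> window=[22, 15] -> max=22
step 8: append 4 -> window=[15, 4] -> max=15
step 9: append 13 -> window=[4, 13] -> max=13
Window #8 max = 13

Answer: 13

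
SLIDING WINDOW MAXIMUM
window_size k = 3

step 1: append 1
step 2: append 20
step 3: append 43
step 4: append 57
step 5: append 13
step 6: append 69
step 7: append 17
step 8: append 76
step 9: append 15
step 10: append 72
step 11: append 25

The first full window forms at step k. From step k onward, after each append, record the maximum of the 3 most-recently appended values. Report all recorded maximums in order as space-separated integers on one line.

Answer: 43 57 57 69 69 76 76 76 72

Derivation:
step 1: append 1 -> window=[1] (not full yet)
step 2: append 20 -> window=[1, 20] (not full yet)
step 3: append 43 -> window=[1, 20, 43] -> max=43
step 4: append 57 -> window=[20, 43, 57] -> max=57
step 5: append 13 -> window=[43, 57, 13] -> max=57
step 6: append 69 -> window=[57, 13, 69] -> max=69
step 7: append 17 -> window=[13, 69, 17] -> max=69
step 8: append 76 -> window=[69, 17, 76] -> max=76
step 9: append 15 -> window=[17, 76, 15] -> max=76
step 10: append 72 -> window=[76, 15, 72] -> max=76
step 11: append 25 -> window=[15, 72, 25] -> max=72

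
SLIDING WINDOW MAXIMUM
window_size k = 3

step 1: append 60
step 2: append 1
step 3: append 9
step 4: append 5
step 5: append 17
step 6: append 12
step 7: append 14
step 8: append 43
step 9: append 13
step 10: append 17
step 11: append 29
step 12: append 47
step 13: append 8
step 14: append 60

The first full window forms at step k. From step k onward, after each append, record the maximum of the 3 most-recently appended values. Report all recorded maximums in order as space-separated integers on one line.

step 1: append 60 -> window=[60] (not full yet)
step 2: append 1 -> window=[60, 1] (not full yet)
step 3: append 9 -> window=[60, 1, 9] -> max=60
step 4: append 5 -> window=[1, 9, 5] -> max=9
step 5: append 17 -> window=[9, 5, 17] -> max=17
step 6: append 12 -> window=[5, 17, 12] -> max=17
step 7: append 14 -> window=[17, 12, 14] -> max=17
step 8: append 43 -> window=[12, 14, 43] -> max=43
step 9: append 13 -> window=[14, 43, 13] -> max=43
step 10: append 17 -> window=[43, 13, 17] -> max=43
step 11: append 29 -> window=[13, 17, 29] -> max=29
step 12: append 47 -> window=[17, 29, 47] -> max=47
step 13: append 8 -> window=[29, 47, 8] -> max=47
step 14: append 60 -> window=[47, 8, 60] -> max=60

Answer: 60 9 17 17 17 43 43 43 29 47 47 60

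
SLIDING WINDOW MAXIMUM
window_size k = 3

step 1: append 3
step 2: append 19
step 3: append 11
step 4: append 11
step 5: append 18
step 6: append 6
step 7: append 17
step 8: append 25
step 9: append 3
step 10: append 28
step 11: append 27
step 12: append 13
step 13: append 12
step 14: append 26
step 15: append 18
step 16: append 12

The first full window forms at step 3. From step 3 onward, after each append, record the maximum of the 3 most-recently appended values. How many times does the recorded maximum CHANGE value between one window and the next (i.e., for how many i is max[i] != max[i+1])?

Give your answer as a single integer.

step 1: append 3 -> window=[3] (not full yet)
step 2: append 19 -> window=[3, 19] (not full yet)
step 3: append 11 -> window=[3, 19, 11] -> max=19
step 4: append 11 -> window=[19, 11, 11] -> max=19
step 5: append 18 -> window=[11, 11, 18] -> max=18
step 6: append 6 -> window=[11, 18, 6] -> max=18
step 7: append 17 -> window=[18, 6, 17] -> max=18
step 8: append 25 -> window=[6, 17, 25] -> max=25
step 9: append 3 -> window=[17, 25, 3] -> max=25
step 10: append 28 -> window=[25, 3, 28] -> max=28
step 11: append 27 -> window=[3, 28, 27] -> max=28
step 12: append 13 -> window=[28, 27, 13] -> max=28
step 13: append 12 -> window=[27, 13, 12] -> max=27
step 14: append 26 -> window=[13, 12, 26] -> max=26
step 15: append 18 -> window=[12, 26, 18] -> max=26
step 16: append 12 -> window=[26, 18, 12] -> max=26
Recorded maximums: 19 19 18 18 18 25 25 28 28 28 27 26 26 26
Changes between consecutive maximums: 5

Answer: 5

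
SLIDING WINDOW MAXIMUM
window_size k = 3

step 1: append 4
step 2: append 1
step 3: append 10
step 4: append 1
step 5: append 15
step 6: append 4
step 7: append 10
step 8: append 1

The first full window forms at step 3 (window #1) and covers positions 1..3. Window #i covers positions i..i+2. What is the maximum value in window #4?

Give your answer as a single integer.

step 1: append 4 -> window=[4] (not full yet)
step 2: append 1 -> window=[4, 1] (not full yet)
step 3: append 10 -> window=[4, 1, 10] -> max=10
step 4: append 1 -> window=[1, 10, 1] -> max=10
step 5: append 15 -> window=[10, 1, 15] -> max=15
step 6: append 4 -> window=[1, 15, 4] -> max=15
Window #4 max = 15

Answer: 15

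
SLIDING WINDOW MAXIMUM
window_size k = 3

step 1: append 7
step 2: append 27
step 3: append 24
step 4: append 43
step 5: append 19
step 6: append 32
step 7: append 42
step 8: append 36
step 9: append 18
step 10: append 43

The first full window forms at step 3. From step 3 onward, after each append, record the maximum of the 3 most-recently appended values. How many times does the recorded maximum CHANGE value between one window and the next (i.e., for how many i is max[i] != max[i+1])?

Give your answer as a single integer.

step 1: append 7 -> window=[7] (not full yet)
step 2: append 27 -> window=[7, 27] (not full yet)
step 3: append 24 -> window=[7, 27, 24] -> max=27
step 4: append 43 -> window=[27, 24, 43] -> max=43
step 5: append 19 -> window=[24, 43, 19] -> max=43
step 6: append 32 -> window=[43, 19, 32] -> max=43
step 7: append 42 -> window=[19, 32, 42] -> max=42
step 8: append 36 -> window=[32, 42, 36] -> max=42
step 9: append 18 -> window=[42, 36, 18] -> max=42
step 10: append 43 -> window=[36, 18, 43] -> max=43
Recorded maximums: 27 43 43 43 42 42 42 43
Changes between consecutive maximums: 3

Answer: 3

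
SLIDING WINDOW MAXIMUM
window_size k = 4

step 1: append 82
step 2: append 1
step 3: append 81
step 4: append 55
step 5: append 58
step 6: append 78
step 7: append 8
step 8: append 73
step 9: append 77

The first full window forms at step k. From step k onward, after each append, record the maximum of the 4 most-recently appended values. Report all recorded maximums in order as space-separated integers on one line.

step 1: append 82 -> window=[82] (not full yet)
step 2: append 1 -> window=[82, 1] (not full yet)
step 3: append 81 -> window=[82, 1, 81] (not full yet)
step 4: append 55 -> window=[82, 1, 81, 55] -> max=82
step 5: append 58 -> window=[1, 81, 55, 58] -> max=81
step 6: append 78 -> window=[81, 55, 58, 78] -> max=81
step 7: append 8 -> window=[55, 58, 78, 8] -> max=78
step 8: append 73 -> window=[58, 78, 8, 73] -> max=78
step 9: append 77 -> window=[78, 8, 73, 77] -> max=78

Answer: 82 81 81 78 78 78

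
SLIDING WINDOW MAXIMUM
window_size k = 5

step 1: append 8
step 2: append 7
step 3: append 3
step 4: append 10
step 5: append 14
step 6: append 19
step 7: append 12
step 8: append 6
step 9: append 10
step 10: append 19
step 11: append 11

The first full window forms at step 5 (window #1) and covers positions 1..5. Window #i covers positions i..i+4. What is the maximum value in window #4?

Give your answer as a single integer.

Answer: 19

Derivation:
step 1: append 8 -> window=[8] (not full yet)
step 2: append 7 -> window=[8, 7] (not full yet)
step 3: append 3 -> window=[8, 7, 3] (not full yet)
step 4: append 10 -> window=[8, 7, 3, 10] (not full yet)
step 5: append 14 -> window=[8, 7, 3, 10, 14] -> max=14
step 6: append 19 -> window=[7, 3, 10, 14, 19] -> max=19
step 7: append 12 -> window=[3, 10, 14, 19, 12] -> max=19
step 8: append 6 -> window=[10, 14, 19, 12, 6] -> max=19
Window #4 max = 19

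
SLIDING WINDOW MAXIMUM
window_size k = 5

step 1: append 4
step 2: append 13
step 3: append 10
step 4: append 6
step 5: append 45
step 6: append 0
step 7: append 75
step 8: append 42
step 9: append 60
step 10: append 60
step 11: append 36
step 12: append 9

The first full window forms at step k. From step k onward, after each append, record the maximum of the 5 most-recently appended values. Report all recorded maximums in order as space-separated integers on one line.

Answer: 45 45 75 75 75 75 75 60

Derivation:
step 1: append 4 -> window=[4] (not full yet)
step 2: append 13 -> window=[4, 13] (not full yet)
step 3: append 10 -> window=[4, 13, 10] (not full yet)
step 4: append 6 -> window=[4, 13, 10, 6] (not full yet)
step 5: append 45 -> window=[4, 13, 10, 6, 45] -> max=45
step 6: append 0 -> window=[13, 10, 6, 45, 0] -> max=45
step 7: append 75 -> window=[10, 6, 45, 0, 75] -> max=75
step 8: append 42 -> window=[6, 45, 0, 75, 42] -> max=75
step 9: append 60 -> window=[45, 0, 75, 42, 60] -> max=75
step 10: append 60 -> window=[0, 75, 42, 60, 60] -> max=75
step 11: append 36 -> window=[75, 42, 60, 60, 36] -> max=75
step 12: append 9 -> window=[42, 60, 60, 36, 9] -> max=60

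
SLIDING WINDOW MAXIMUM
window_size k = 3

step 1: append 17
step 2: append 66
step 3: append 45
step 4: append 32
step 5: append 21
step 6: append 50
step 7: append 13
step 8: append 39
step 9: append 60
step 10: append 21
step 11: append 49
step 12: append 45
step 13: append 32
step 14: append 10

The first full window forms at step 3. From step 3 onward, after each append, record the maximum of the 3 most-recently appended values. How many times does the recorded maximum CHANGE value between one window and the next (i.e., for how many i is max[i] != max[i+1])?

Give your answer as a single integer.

step 1: append 17 -> window=[17] (not full yet)
step 2: append 66 -> window=[17, 66] (not full yet)
step 3: append 45 -> window=[17, 66, 45] -> max=66
step 4: append 32 -> window=[66, 45, 32] -> max=66
step 5: append 21 -> window=[45, 32, 21] -> max=45
step 6: append 50 -> window=[32, 21, 50] -> max=50
step 7: append 13 -> window=[21, 50, 13] -> max=50
step 8: append 39 -> window=[50, 13, 39] -> max=50
step 9: append 60 -> window=[13, 39, 60] -> max=60
step 10: append 21 -> window=[39, 60, 21] -> max=60
step 11: append 49 -> window=[60, 21, 49] -> max=60
step 12: append 45 -> window=[21, 49, 45] -> max=49
step 13: append 32 -> window=[49, 45, 32] -> max=49
step 14: append 10 -> window=[45, 32, 10] -> max=45
Recorded maximums: 66 66 45 50 50 50 60 60 60 49 49 45
Changes between consecutive maximums: 5

Answer: 5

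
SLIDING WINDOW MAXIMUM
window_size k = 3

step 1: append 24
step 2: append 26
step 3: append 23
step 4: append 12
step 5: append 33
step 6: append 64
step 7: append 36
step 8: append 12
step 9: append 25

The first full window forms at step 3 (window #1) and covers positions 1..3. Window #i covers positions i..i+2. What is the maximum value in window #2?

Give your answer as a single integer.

step 1: append 24 -> window=[24] (not full yet)
step 2: append 26 -> window=[24, 26] (not full yet)
step 3: append 23 -> window=[24, 26, 23] -> max=26
step 4: append 12 -> window=[26, 23, 12] -> max=26
Window #2 max = 26

Answer: 26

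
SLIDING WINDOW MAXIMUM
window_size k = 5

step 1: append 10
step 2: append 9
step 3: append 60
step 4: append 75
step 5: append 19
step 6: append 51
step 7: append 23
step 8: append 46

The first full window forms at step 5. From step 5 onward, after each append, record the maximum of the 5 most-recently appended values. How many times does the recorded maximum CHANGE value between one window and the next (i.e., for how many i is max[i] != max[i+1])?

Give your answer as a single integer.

Answer: 0

Derivation:
step 1: append 10 -> window=[10] (not full yet)
step 2: append 9 -> window=[10, 9] (not full yet)
step 3: append 60 -> window=[10, 9, 60] (not full yet)
step 4: append 75 -> window=[10, 9, 60, 75] (not full yet)
step 5: append 19 -> window=[10, 9, 60, 75, 19] -> max=75
step 6: append 51 -> window=[9, 60, 75, 19, 51] -> max=75
step 7: append 23 -> window=[60, 75, 19, 51, 23] -> max=75
step 8: append 46 -> window=[75, 19, 51, 23, 46] -> max=75
Recorded maximums: 75 75 75 75
Changes between consecutive maximums: 0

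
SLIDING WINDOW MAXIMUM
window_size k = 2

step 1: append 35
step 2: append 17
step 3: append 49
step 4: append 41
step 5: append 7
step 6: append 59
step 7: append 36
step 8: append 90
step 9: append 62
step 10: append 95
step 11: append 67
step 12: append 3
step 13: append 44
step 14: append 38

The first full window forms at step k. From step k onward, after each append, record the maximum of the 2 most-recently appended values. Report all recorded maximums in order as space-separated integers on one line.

step 1: append 35 -> window=[35] (not full yet)
step 2: append 17 -> window=[35, 17] -> max=35
step 3: append 49 -> window=[17, 49] -> max=49
step 4: append 41 -> window=[49, 41] -> max=49
step 5: append 7 -> window=[41, 7] -> max=41
step 6: append 59 -> window=[7, 59] -> max=59
step 7: append 36 -> window=[59, 36] -> max=59
step 8: append 90 -> window=[36, 90] -> max=90
step 9: append 62 -> window=[90, 62] -> max=90
step 10: append 95 -> window=[62, 95] -> max=95
step 11: append 67 -> window=[95, 67] -> max=95
step 12: append 3 -> window=[67, 3] -> max=67
step 13: append 44 -> window=[3, 44] -> max=44
step 14: append 38 -> window=[44, 38] -> max=44

Answer: 35 49 49 41 59 59 90 90 95 95 67 44 44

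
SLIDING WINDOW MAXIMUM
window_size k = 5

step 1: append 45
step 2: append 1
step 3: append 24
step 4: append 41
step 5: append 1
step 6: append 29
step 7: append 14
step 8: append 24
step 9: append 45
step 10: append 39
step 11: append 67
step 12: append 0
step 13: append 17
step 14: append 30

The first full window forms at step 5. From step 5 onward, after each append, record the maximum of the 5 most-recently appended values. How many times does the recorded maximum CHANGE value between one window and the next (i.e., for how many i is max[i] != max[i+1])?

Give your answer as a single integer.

Answer: 3

Derivation:
step 1: append 45 -> window=[45] (not full yet)
step 2: append 1 -> window=[45, 1] (not full yet)
step 3: append 24 -> window=[45, 1, 24] (not full yet)
step 4: append 41 -> window=[45, 1, 24, 41] (not full yet)
step 5: append 1 -> window=[45, 1, 24, 41, 1] -> max=45
step 6: append 29 -> window=[1, 24, 41, 1, 29] -> max=41
step 7: append 14 -> window=[24, 41, 1, 29, 14] -> max=41
step 8: append 24 -> window=[41, 1, 29, 14, 24] -> max=41
step 9: append 45 -> window=[1, 29, 14, 24, 45] -> max=45
step 10: append 39 -> window=[29, 14, 24, 45, 39] -> max=45
step 11: append 67 -> window=[14, 24, 45, 39, 67] -> max=67
step 12: append 0 -> window=[24, 45, 39, 67, 0] -> max=67
step 13: append 17 -> window=[45, 39, 67, 0, 17] -> max=67
step 14: append 30 -> window=[39, 67, 0, 17, 30] -> max=67
Recorded maximums: 45 41 41 41 45 45 67 67 67 67
Changes between consecutive maximums: 3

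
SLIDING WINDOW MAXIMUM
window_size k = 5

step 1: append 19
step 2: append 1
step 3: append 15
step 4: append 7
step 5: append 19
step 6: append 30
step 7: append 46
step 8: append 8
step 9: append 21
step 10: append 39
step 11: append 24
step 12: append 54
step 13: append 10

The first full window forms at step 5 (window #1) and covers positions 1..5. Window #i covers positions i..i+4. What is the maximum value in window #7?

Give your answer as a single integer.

step 1: append 19 -> window=[19] (not full yet)
step 2: append 1 -> window=[19, 1] (not full yet)
step 3: append 15 -> window=[19, 1, 15] (not full yet)
step 4: append 7 -> window=[19, 1, 15, 7] (not full yet)
step 5: append 19 -> window=[19, 1, 15, 7, 19] -> max=19
step 6: append 30 -> window=[1, 15, 7, 19, 30] -> max=30
step 7: append 46 -> window=[15, 7, 19, 30, 46] -> max=46
step 8: append 8 -> window=[7, 19, 30, 46, 8] -> max=46
step 9: append 21 -> window=[19, 30, 46, 8, 21] -> max=46
step 10: append 39 -> window=[30, 46, 8, 21, 39] -> max=46
step 11: append 24 -> window=[46, 8, 21, 39, 24] -> max=46
Window #7 max = 46

Answer: 46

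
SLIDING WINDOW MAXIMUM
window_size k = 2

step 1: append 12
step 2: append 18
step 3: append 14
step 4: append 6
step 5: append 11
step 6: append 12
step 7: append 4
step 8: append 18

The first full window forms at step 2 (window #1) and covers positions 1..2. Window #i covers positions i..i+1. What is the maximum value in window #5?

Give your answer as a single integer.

step 1: append 12 -> window=[12] (not full yet)
step 2: append 18 -> window=[12, 18] -> max=18
step 3: append 14 -> window=[18, 14] -> max=18
step 4: append 6 -> window=[14, 6] -> max=14
step 5: append 11 -> window=[6, 11] -> max=11
step 6: append 12 -> window=[11, 12] -> max=12
Window #5 max = 12

Answer: 12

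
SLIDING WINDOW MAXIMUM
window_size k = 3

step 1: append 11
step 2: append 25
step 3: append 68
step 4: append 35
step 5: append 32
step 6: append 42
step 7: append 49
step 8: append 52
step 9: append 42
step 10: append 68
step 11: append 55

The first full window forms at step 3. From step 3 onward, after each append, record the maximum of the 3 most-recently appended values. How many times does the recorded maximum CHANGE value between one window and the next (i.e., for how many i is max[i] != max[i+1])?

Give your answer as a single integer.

step 1: append 11 -> window=[11] (not full yet)
step 2: append 25 -> window=[11, 25] (not full yet)
step 3: append 68 -> window=[11, 25, 68] -> max=68
step 4: append 35 -> window=[25, 68, 35] -> max=68
step 5: append 32 -> window=[68, 35, 32] -> max=68
step 6: append 42 -> window=[35, 32, 42] -> max=42
step 7: append 49 -> window=[32, 42, 49] -> max=49
step 8: append 52 -> window=[42, 49, 52] -> max=52
step 9: append 42 -> window=[49, 52, 42] -> max=52
step 10: append 68 -> window=[52, 42, 68] -> max=68
step 11: append 55 -> window=[42, 68, 55] -> max=68
Recorded maximums: 68 68 68 42 49 52 52 68 68
Changes between consecutive maximums: 4

Answer: 4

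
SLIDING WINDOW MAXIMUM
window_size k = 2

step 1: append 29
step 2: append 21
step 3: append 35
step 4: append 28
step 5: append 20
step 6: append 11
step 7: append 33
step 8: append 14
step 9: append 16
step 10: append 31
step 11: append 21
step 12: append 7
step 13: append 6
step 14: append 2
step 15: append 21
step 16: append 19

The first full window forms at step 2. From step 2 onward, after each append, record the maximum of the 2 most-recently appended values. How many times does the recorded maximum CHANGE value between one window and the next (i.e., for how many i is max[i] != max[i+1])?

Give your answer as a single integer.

Answer: 10

Derivation:
step 1: append 29 -> window=[29] (not full yet)
step 2: append 21 -> window=[29, 21] -> max=29
step 3: append 35 -> window=[21, 35] -> max=35
step 4: append 28 -> window=[35, 28] -> max=35
step 5: append 20 -> window=[28, 20] -> max=28
step 6: append 11 -> window=[20, 11] -> max=20
step 7: append 33 -> window=[11, 33] -> max=33
step 8: append 14 -> window=[33, 14] -> max=33
step 9: append 16 -> window=[14, 16] -> max=16
step 10: append 31 -> window=[16, 31] -> max=31
step 11: append 21 -> window=[31, 21] -> max=31
step 12: append 7 -> window=[21, 7] -> max=21
step 13: append 6 -> window=[7, 6] -> max=7
step 14: append 2 -> window=[6, 2] -> max=6
step 15: append 21 -> window=[2, 21] -> max=21
step 16: append 19 -> window=[21, 19] -> max=21
Recorded maximums: 29 35 35 28 20 33 33 16 31 31 21 7 6 21 21
Changes between consecutive maximums: 10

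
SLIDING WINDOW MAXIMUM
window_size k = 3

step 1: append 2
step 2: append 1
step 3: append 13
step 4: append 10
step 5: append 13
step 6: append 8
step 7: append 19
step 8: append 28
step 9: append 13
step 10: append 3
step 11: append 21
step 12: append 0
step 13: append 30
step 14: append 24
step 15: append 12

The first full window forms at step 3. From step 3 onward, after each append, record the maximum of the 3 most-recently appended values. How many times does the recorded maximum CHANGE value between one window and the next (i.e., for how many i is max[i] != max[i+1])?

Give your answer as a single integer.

Answer: 4

Derivation:
step 1: append 2 -> window=[2] (not full yet)
step 2: append 1 -> window=[2, 1] (not full yet)
step 3: append 13 -> window=[2, 1, 13] -> max=13
step 4: append 10 -> window=[1, 13, 10] -> max=13
step 5: append 13 -> window=[13, 10, 13] -> max=13
step 6: append 8 -> window=[10, 13, 8] -> max=13
step 7: append 19 -> window=[13, 8, 19] -> max=19
step 8: append 28 -> window=[8, 19, 28] -> max=28
step 9: append 13 -> window=[19, 28, 13] -> max=28
step 10: append 3 -> window=[28, 13, 3] -> max=28
step 11: append 21 -> window=[13, 3, 21] -> max=21
step 12: append 0 -> window=[3, 21, 0] -> max=21
step 13: append 30 -> window=[21, 0, 30] -> max=30
step 14: append 24 -> window=[0, 30, 24] -> max=30
step 15: append 12 -> window=[30, 24, 12] -> max=30
Recorded maximums: 13 13 13 13 19 28 28 28 21 21 30 30 30
Changes between consecutive maximums: 4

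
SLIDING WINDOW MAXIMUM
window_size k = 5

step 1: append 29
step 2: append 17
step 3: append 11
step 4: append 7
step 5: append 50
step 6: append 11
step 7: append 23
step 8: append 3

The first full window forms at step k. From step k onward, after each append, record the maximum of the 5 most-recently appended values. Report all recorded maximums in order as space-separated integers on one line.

Answer: 50 50 50 50

Derivation:
step 1: append 29 -> window=[29] (not full yet)
step 2: append 17 -> window=[29, 17] (not full yet)
step 3: append 11 -> window=[29, 17, 11] (not full yet)
step 4: append 7 -> window=[29, 17, 11, 7] (not full yet)
step 5: append 50 -> window=[29, 17, 11, 7, 50] -> max=50
step 6: append 11 -> window=[17, 11, 7, 50, 11] -> max=50
step 7: append 23 -> window=[11, 7, 50, 11, 23] -> max=50
step 8: append 3 -> window=[7, 50, 11, 23, 3] -> max=50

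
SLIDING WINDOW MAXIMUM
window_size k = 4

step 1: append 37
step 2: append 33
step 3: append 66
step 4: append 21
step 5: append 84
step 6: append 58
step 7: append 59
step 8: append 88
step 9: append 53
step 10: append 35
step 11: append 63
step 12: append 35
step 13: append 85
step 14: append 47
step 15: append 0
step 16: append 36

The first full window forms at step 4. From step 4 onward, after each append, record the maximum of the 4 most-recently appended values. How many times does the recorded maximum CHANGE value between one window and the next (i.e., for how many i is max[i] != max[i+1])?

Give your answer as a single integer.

step 1: append 37 -> window=[37] (not full yet)
step 2: append 33 -> window=[37, 33] (not full yet)
step 3: append 66 -> window=[37, 33, 66] (not full yet)
step 4: append 21 -> window=[37, 33, 66, 21] -> max=66
step 5: append 84 -> window=[33, 66, 21, 84] -> max=84
step 6: append 58 -> window=[66, 21, 84, 58] -> max=84
step 7: append 59 -> window=[21, 84, 58, 59] -> max=84
step 8: append 88 -> window=[84, 58, 59, 88] -> max=88
step 9: append 53 -> window=[58, 59, 88, 53] -> max=88
step 10: append 35 -> window=[59, 88, 53, 35] -> max=88
step 11: append 63 -> window=[88, 53, 35, 63] -> max=88
step 12: append 35 -> window=[53, 35, 63, 35] -> max=63
step 13: append 85 -> window=[35, 63, 35, 85] -> max=85
step 14: append 47 -> window=[63, 35, 85, 47] -> max=85
step 15: append 0 -> window=[35, 85, 47, 0] -> max=85
step 16: append 36 -> window=[85, 47, 0, 36] -> max=85
Recorded maximums: 66 84 84 84 88 88 88 88 63 85 85 85 85
Changes between consecutive maximums: 4

Answer: 4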